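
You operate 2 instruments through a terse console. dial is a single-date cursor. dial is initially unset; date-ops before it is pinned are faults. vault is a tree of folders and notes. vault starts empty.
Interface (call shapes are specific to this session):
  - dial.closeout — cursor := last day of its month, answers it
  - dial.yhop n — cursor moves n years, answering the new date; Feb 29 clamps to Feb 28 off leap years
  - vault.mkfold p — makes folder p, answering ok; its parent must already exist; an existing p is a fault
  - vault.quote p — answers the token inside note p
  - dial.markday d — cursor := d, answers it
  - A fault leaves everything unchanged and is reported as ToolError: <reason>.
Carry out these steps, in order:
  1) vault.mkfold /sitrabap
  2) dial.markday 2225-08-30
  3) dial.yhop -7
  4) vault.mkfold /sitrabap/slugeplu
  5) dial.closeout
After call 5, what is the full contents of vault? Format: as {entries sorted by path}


% mkfold(p='/sitrabap') => ok
% markday(d='2225-08-30') => 2225-08-30
% yhop(n='-7') => 2218-08-30
% mkfold(p='/sitrabap/slugeplu') => ok
% closeout() => 2218-08-31

Answer: {sitrabap/, sitrabap/slugeplu/}


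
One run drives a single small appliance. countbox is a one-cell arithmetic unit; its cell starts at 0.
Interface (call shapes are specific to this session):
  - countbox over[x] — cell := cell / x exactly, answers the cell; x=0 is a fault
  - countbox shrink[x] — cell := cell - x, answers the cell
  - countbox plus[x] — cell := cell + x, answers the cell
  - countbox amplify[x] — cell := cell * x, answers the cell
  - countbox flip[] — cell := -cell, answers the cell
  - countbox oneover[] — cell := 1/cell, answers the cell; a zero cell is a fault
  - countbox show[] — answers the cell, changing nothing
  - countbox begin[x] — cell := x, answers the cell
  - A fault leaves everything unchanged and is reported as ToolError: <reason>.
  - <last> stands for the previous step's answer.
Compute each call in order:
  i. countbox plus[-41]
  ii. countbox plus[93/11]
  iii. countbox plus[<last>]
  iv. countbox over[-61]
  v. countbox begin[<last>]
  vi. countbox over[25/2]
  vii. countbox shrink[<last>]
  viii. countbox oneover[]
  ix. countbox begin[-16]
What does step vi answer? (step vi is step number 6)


>>> countbox plus x='-41'
  -41
>>> countbox plus x='93/11'
  -358/11
>>> countbox plus x='<last>'
  -716/11
>>> countbox over x='-61'
  716/671
>>> countbox begin x='<last>'
  716/671
>>> countbox over x='25/2'
  1432/16775
>>> countbox shrink x='<last>'
  0
>>> countbox oneover
  ToolError: reciprocal of zero
>>> countbox begin x='-16'
  -16

Answer: 1432/16775


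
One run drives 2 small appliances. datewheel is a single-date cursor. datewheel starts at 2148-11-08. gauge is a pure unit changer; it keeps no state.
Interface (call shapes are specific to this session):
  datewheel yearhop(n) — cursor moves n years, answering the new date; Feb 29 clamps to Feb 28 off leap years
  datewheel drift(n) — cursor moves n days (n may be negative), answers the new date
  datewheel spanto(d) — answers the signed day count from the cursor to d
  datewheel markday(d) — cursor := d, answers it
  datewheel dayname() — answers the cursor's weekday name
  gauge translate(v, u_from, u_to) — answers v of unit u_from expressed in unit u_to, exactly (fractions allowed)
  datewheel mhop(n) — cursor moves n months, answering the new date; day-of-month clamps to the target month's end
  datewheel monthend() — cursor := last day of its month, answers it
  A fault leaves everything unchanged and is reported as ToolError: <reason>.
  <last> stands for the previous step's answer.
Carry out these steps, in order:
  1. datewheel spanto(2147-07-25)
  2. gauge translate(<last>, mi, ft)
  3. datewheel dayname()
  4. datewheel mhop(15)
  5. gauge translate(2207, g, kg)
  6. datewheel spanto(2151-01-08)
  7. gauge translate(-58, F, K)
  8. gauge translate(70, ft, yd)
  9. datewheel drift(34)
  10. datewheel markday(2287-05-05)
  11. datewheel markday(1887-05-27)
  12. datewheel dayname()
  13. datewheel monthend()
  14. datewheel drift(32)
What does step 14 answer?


Calling datewheel spanto passing d='2147-07-25', yielding -472.
I invoke gauge translate passing v='<last>', u_from='mi', u_to='ft', and observe -2492160.
I invoke datewheel dayname(), and observe Friday.
Then datewheel mhop passing n='15', → 2150-02-08.
Calling gauge translate passing v='2207', u_from='g', u_to='kg', → 2207/1000.
I call datewheel spanto passing d='2151-01-08', yielding 334.
Invoking gauge translate passing v='-58', u_from='F', u_to='K', → 4463/20.
I invoke gauge translate passing v='70', u_from='ft', u_to='yd', and get 70/3.
Calling datewheel drift passing n='34', — result: 2150-03-14.
I try datewheel markday passing d='2287-05-05', which returns 2287-05-05.
Invoking datewheel markday passing d='1887-05-27', and get 1887-05-27.
I call datewheel dayname(), and see Friday.
Now I run datewheel monthend, and see 1887-05-31.
Now I run datewheel drift passing n='32', which returns 1887-07-02.

Answer: 1887-07-02


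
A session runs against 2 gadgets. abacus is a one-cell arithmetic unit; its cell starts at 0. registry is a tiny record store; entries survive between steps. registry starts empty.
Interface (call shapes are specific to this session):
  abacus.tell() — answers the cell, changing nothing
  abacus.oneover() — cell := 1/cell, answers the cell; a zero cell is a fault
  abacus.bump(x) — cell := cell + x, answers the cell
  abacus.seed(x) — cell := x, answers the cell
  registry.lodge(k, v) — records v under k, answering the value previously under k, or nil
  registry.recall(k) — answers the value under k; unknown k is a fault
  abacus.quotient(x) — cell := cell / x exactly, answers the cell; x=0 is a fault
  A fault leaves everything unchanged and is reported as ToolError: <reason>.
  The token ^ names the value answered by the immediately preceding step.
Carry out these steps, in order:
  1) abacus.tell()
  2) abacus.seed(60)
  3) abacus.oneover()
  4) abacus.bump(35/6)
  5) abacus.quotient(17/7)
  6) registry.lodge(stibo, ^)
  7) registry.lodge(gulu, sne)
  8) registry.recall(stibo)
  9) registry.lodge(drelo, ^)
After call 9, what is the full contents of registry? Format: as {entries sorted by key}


Answer: {drelo=819/340, gulu=sne, stibo=819/340}

Derivation:
→ abacus.tell()
← 0
→ abacus.seed(x: 60)
← 60
→ abacus.oneover()
← 1/60
→ abacus.bump(x: 35/6)
← 117/20
→ abacus.quotient(x: 17/7)
← 819/340
→ registry.lodge(k: stibo, v: ^)
← nil
→ registry.lodge(k: gulu, v: sne)
← nil
→ registry.recall(k: stibo)
← 819/340
→ registry.lodge(k: drelo, v: ^)
← nil


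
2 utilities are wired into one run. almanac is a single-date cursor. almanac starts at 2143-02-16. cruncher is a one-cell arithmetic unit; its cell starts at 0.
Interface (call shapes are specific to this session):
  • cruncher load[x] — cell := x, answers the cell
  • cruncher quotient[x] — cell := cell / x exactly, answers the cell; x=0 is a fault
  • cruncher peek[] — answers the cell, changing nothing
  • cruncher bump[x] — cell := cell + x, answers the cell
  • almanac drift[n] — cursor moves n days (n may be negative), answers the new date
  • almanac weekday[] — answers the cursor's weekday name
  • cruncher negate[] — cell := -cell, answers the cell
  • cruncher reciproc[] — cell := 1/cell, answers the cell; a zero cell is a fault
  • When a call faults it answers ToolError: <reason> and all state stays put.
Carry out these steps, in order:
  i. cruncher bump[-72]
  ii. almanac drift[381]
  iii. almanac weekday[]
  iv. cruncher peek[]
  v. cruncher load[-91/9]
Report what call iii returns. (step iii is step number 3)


Next I call cruncher bump with x='-72', yielding -72.
Invoking almanac drift with n='381', which returns 2144-03-03.
Now I run almanac weekday, and see Tuesday.
Invoking cruncher peek, → -72.
I use cruncher load with x='-91/9', giving -91/9.

Answer: Tuesday


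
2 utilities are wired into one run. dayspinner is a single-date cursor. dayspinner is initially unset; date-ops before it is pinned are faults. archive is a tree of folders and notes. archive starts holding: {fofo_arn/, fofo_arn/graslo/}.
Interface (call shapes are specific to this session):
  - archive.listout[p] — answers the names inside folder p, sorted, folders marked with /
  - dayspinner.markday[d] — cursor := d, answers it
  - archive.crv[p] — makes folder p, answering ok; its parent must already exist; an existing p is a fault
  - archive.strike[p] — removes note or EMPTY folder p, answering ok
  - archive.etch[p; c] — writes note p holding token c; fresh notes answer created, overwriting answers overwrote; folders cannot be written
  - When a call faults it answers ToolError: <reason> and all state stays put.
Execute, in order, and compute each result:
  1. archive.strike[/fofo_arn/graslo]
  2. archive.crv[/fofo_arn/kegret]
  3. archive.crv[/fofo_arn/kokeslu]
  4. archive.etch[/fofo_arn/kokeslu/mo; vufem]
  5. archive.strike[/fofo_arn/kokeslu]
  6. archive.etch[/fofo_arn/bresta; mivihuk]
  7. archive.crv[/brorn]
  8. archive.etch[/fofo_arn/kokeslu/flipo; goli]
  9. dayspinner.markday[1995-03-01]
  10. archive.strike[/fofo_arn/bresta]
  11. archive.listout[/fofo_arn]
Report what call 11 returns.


Answer: [kegret/, kokeslu/]

Derivation:
! strike(/fofo_arn/graslo) -> ok
! crv(/fofo_arn/kegret) -> ok
! crv(/fofo_arn/kokeslu) -> ok
! etch(/fofo_arn/kokeslu/mo, vufem) -> created
! strike(/fofo_arn/kokeslu) -> ToolError: not empty
! etch(/fofo_arn/bresta, mivihuk) -> created
! crv(/brorn) -> ok
! etch(/fofo_arn/kokeslu/flipo, goli) -> created
! markday(1995-03-01) -> 1995-03-01
! strike(/fofo_arn/bresta) -> ok
! listout(/fofo_arn) -> [kegret/, kokeslu/]


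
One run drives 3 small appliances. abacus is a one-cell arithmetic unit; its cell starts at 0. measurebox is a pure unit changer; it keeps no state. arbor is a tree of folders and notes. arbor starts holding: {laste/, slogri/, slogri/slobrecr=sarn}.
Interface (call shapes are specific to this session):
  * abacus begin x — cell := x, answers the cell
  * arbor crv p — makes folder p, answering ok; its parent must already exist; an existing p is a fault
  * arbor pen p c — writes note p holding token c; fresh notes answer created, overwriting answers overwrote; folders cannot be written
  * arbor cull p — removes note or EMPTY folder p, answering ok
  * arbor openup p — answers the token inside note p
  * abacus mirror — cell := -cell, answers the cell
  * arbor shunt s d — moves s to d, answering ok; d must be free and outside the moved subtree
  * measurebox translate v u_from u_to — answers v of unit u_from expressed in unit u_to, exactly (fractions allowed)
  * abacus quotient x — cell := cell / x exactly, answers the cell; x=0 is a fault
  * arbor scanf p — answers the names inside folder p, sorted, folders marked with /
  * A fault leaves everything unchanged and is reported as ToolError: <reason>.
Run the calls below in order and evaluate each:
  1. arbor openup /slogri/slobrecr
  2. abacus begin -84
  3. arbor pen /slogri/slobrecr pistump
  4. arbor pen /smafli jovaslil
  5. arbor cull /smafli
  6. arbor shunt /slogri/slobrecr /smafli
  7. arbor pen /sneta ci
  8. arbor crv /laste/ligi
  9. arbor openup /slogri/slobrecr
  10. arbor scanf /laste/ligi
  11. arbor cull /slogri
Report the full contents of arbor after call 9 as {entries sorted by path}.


Answer: {laste/, laste/ligi/, slogri/, smafli=pistump, sneta=ci}

Derivation:
~$ arbor openup p=/slogri/slobrecr
= sarn
~$ abacus begin x=-84
= -84
~$ arbor pen p=/slogri/slobrecr c=pistump
= overwrote
~$ arbor pen p=/smafli c=jovaslil
= created
~$ arbor cull p=/smafli
= ok
~$ arbor shunt s=/slogri/slobrecr d=/smafli
= ok
~$ arbor pen p=/sneta c=ci
= created
~$ arbor crv p=/laste/ligi
= ok
~$ arbor openup p=/slogri/slobrecr
= ToolError: not found
~$ arbor scanf p=/laste/ligi
= []
~$ arbor cull p=/slogri
= ok


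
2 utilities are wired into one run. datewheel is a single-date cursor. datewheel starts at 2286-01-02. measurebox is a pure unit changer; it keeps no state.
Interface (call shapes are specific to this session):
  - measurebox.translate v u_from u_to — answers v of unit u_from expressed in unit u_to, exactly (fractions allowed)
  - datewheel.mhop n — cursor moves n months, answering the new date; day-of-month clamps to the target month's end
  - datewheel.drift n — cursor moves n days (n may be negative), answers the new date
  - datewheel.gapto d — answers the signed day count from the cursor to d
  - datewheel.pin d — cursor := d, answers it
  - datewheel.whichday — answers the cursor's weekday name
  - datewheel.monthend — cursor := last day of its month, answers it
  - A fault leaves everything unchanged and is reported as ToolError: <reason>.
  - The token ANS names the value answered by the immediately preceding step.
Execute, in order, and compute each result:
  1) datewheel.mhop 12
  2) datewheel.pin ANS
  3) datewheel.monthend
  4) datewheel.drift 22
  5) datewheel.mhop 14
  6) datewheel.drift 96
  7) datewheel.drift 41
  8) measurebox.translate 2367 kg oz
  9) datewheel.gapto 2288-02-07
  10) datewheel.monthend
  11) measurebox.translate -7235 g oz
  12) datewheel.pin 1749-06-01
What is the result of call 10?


Answer: 2288-09-30

Derivation:
[in] datewheel.mhop n: 12
  2287-01-02
[in] datewheel.pin d: ANS
  2287-01-02
[in] datewheel.monthend
  2287-01-31
[in] datewheel.drift n: 22
  2287-02-22
[in] datewheel.mhop n: 14
  2288-04-22
[in] datewheel.drift n: 96
  2288-07-27
[in] datewheel.drift n: 41
  2288-09-06
[in] measurebox.translate v: 2367 u_from: kg u_to: oz
  3787200000000/45359237
[in] datewheel.gapto d: 2288-02-07
  -212
[in] datewheel.monthend
  2288-09-30
[in] measurebox.translate v: -7235 u_from: g u_to: oz
  -11576000000/45359237
[in] datewheel.pin d: 1749-06-01
  1749-06-01


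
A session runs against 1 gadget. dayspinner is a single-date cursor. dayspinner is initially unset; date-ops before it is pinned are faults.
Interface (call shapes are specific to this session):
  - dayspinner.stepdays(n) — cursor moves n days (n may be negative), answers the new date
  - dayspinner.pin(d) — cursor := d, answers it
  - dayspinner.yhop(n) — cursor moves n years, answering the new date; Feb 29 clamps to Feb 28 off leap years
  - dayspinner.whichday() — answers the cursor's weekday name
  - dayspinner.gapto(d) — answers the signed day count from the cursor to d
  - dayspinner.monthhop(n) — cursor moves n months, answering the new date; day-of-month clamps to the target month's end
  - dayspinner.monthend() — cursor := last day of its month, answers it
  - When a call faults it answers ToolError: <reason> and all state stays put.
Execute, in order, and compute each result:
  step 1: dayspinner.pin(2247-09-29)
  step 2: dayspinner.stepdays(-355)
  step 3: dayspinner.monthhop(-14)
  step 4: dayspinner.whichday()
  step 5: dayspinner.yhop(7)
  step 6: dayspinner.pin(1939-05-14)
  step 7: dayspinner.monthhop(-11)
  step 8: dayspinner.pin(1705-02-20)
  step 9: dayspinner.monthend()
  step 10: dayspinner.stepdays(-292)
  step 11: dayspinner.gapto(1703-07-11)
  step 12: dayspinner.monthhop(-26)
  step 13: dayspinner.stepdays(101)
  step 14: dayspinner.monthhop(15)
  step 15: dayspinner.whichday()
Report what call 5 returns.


Step: dayspinner.pin[2247-09-29]
Result: 2247-09-29
Step: dayspinner.stepdays[-355]
Result: 2246-10-09
Step: dayspinner.monthhop[-14]
Result: 2245-08-09
Step: dayspinner.whichday[]
Result: Saturday
Step: dayspinner.yhop[7]
Result: 2252-08-09
Step: dayspinner.pin[1939-05-14]
Result: 1939-05-14
Step: dayspinner.monthhop[-11]
Result: 1938-06-14
Step: dayspinner.pin[1705-02-20]
Result: 1705-02-20
Step: dayspinner.monthend[]
Result: 1705-02-28
Step: dayspinner.stepdays[-292]
Result: 1704-05-12
Step: dayspinner.gapto[1703-07-11]
Result: -306
Step: dayspinner.monthhop[-26]
Result: 1702-03-12
Step: dayspinner.stepdays[101]
Result: 1702-06-21
Step: dayspinner.monthhop[15]
Result: 1703-09-21
Step: dayspinner.whichday[]
Result: Friday

Answer: 2252-08-09


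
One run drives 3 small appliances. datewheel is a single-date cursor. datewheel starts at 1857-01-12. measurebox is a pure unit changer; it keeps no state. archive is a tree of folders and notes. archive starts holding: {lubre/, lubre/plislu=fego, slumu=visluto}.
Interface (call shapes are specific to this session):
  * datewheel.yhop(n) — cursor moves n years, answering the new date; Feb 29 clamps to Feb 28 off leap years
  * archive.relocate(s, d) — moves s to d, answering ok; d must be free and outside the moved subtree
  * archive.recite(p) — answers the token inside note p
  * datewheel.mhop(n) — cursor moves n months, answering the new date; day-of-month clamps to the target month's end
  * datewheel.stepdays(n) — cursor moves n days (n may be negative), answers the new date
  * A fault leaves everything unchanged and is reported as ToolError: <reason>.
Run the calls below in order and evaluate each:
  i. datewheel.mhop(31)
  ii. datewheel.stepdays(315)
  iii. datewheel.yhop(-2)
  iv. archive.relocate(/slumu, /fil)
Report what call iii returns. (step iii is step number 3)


Answer: 1858-06-22

Derivation:
>>> datewheel.mhop n='31'
:: 1859-08-12
>>> datewheel.stepdays n='315'
:: 1860-06-22
>>> datewheel.yhop n='-2'
:: 1858-06-22
>>> archive.relocate s='/slumu' d='/fil'
:: ok


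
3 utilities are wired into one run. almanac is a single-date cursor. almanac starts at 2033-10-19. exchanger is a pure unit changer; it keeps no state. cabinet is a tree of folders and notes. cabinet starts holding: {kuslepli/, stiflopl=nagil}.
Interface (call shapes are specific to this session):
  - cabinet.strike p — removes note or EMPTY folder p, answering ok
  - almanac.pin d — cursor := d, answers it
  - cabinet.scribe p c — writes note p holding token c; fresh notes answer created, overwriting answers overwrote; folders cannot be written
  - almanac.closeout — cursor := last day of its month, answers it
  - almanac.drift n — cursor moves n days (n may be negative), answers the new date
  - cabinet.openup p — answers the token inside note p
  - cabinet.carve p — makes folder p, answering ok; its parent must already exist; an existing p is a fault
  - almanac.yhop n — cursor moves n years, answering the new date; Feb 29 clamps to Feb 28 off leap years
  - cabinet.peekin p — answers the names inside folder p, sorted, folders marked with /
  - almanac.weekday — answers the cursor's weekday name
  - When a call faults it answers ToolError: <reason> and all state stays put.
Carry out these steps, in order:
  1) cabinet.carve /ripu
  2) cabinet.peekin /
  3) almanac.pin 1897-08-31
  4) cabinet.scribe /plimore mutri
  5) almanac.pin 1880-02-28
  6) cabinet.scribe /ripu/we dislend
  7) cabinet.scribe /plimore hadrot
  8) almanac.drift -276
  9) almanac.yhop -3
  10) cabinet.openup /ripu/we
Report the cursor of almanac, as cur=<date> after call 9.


-- 1. cabinet.carve(/ripu) => ok
-- 2. cabinet.peekin(/) => [kuslepli/, ripu/, stiflopl]
-- 3. almanac.pin(1897-08-31) => 1897-08-31
-- 4. cabinet.scribe(/plimore, mutri) => created
-- 5. almanac.pin(1880-02-28) => 1880-02-28
-- 6. cabinet.scribe(/ripu/we, dislend) => created
-- 7. cabinet.scribe(/plimore, hadrot) => overwrote
-- 8. almanac.drift(-276) => 1879-05-28
-- 9. almanac.yhop(-3) => 1876-05-28
-- 10. cabinet.openup(/ripu/we) => dislend

Answer: cur=1876-05-28


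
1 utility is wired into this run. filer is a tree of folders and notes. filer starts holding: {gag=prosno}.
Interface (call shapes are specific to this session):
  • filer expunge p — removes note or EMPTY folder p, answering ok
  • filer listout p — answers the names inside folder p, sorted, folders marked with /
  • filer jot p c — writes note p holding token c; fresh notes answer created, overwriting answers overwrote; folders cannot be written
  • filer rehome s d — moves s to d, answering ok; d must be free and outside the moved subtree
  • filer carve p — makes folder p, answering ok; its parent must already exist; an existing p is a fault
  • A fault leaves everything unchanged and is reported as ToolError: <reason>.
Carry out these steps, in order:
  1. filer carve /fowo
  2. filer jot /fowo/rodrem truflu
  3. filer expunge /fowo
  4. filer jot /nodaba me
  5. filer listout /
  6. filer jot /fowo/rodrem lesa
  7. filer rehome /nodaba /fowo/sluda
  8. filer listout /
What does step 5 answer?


Answer: [fowo/, gag, nodaba]

Derivation:
;; 1. filer carve(p='/fowo') -> ok
;; 2. filer jot(p='/fowo/rodrem', c='truflu') -> created
;; 3. filer expunge(p='/fowo') -> ToolError: not empty
;; 4. filer jot(p='/nodaba', c='me') -> created
;; 5. filer listout(p='/') -> [fowo/, gag, nodaba]
;; 6. filer jot(p='/fowo/rodrem', c='lesa') -> overwrote
;; 7. filer rehome(s='/nodaba', d='/fowo/sluda') -> ok
;; 8. filer listout(p='/') -> [fowo/, gag]


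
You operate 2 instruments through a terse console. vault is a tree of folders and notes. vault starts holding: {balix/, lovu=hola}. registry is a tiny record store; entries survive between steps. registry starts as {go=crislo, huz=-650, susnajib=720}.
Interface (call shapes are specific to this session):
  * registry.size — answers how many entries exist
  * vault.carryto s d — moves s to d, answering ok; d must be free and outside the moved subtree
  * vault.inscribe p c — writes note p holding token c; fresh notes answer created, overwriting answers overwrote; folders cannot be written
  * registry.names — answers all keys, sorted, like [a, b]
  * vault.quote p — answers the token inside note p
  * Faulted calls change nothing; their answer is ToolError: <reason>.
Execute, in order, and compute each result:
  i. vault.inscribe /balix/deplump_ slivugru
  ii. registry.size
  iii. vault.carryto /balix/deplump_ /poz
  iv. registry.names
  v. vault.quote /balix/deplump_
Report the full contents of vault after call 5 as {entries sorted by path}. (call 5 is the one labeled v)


>> vault.inscribe(/balix/deplump_, slivugru)
<< created
>> registry.size()
<< 3
>> vault.carryto(/balix/deplump_, /poz)
<< ok
>> registry.names()
<< [go, huz, susnajib]
>> vault.quote(/balix/deplump_)
<< ToolError: not found

Answer: {balix/, lovu=hola, poz=slivugru}


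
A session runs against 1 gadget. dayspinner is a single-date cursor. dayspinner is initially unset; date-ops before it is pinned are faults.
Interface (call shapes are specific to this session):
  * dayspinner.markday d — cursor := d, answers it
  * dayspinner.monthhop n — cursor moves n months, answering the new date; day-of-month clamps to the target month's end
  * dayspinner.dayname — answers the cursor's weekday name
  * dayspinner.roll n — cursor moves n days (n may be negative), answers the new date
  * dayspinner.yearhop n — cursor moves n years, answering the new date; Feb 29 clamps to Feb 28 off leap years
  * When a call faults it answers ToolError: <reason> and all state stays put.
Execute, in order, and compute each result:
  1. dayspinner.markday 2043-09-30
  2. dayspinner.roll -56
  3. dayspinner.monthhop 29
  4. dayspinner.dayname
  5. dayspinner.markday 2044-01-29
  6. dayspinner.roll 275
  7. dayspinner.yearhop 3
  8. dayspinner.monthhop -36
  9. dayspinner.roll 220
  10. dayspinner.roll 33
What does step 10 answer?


Answer: 2045-07-10

Derivation:
# dayspinner.markday(d=2043-09-30) : 2043-09-30
# dayspinner.roll(n=-56) : 2043-08-05
# dayspinner.monthhop(n=29) : 2046-01-05
# dayspinner.dayname() : Friday
# dayspinner.markday(d=2044-01-29) : 2044-01-29
# dayspinner.roll(n=275) : 2044-10-30
# dayspinner.yearhop(n=3) : 2047-10-30
# dayspinner.monthhop(n=-36) : 2044-10-30
# dayspinner.roll(n=220) : 2045-06-07
# dayspinner.roll(n=33) : 2045-07-10


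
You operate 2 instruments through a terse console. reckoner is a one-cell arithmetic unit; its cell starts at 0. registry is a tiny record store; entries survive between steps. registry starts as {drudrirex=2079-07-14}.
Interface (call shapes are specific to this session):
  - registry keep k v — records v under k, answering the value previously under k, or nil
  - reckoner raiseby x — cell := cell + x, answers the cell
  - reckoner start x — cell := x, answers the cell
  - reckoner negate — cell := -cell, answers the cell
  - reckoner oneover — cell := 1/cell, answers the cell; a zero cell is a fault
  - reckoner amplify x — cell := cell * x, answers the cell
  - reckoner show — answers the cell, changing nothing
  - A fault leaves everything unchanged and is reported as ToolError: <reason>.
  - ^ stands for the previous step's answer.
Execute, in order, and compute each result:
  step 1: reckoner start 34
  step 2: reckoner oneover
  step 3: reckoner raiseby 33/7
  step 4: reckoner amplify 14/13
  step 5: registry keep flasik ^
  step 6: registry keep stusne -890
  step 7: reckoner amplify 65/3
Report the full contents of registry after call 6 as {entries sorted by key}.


Answer: {drudrirex=2079-07-14, flasik=1129/221, stusne=-890}

Derivation:
>>> reckoner start 34
:: 34
>>> reckoner oneover
:: 1/34
>>> reckoner raiseby 33/7
:: 1129/238
>>> reckoner amplify 14/13
:: 1129/221
>>> registry keep flasik ^
:: nil
>>> registry keep stusne -890
:: nil
>>> reckoner amplify 65/3
:: 5645/51


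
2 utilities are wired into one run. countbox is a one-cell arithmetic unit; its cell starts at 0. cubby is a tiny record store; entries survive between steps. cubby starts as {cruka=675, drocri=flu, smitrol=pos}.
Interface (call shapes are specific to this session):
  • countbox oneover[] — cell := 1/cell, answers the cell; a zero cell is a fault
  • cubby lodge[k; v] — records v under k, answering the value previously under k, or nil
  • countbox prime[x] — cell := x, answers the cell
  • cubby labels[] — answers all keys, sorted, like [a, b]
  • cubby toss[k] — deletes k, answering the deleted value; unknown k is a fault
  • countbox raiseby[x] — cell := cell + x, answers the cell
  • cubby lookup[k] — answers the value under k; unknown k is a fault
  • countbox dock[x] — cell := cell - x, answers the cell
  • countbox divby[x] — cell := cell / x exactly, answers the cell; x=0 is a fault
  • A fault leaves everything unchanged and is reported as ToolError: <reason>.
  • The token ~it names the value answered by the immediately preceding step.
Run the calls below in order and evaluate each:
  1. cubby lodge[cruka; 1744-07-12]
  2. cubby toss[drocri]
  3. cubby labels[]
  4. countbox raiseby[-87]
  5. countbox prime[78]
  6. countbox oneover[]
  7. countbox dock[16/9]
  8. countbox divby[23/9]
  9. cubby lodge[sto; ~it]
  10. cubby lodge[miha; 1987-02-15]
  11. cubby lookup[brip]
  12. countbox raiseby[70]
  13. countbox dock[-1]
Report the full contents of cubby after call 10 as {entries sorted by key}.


[in] cubby lodge k='cruka' v='1744-07-12'
  675
[in] cubby toss k='drocri'
  flu
[in] cubby labels
  [cruka, smitrol]
[in] countbox raiseby x='-87'
  -87
[in] countbox prime x='78'
  78
[in] countbox oneover
  1/78
[in] countbox dock x='16/9'
  -413/234
[in] countbox divby x='23/9'
  -413/598
[in] cubby lodge k='sto' v='~it'
  nil
[in] cubby lodge k='miha' v='1987-02-15'
  nil
[in] cubby lookup k='brip'
  ToolError: no such key brip
[in] countbox raiseby x='70'
  41447/598
[in] countbox dock x='-1'
  42045/598

Answer: {cruka=1744-07-12, miha=1987-02-15, smitrol=pos, sto=-413/598}


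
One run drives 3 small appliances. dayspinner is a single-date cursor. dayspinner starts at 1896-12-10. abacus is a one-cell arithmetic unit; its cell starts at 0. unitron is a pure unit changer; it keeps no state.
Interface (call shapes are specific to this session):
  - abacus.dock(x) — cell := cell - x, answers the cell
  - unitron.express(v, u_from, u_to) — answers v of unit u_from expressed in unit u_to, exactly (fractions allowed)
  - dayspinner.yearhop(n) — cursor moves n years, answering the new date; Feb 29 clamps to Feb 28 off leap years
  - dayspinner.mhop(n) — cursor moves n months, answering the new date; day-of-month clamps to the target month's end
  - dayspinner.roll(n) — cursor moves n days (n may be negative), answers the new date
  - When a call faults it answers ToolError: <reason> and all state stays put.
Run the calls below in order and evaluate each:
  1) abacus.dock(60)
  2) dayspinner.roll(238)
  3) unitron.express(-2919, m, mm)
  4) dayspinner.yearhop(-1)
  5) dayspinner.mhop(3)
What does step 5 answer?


% abacus.dock(x: 60) -> -60
% dayspinner.roll(n: 238) -> 1897-08-05
% unitron.express(v: -2919, u_from: m, u_to: mm) -> -2919000
% dayspinner.yearhop(n: -1) -> 1896-08-05
% dayspinner.mhop(n: 3) -> 1896-11-05

Answer: 1896-11-05


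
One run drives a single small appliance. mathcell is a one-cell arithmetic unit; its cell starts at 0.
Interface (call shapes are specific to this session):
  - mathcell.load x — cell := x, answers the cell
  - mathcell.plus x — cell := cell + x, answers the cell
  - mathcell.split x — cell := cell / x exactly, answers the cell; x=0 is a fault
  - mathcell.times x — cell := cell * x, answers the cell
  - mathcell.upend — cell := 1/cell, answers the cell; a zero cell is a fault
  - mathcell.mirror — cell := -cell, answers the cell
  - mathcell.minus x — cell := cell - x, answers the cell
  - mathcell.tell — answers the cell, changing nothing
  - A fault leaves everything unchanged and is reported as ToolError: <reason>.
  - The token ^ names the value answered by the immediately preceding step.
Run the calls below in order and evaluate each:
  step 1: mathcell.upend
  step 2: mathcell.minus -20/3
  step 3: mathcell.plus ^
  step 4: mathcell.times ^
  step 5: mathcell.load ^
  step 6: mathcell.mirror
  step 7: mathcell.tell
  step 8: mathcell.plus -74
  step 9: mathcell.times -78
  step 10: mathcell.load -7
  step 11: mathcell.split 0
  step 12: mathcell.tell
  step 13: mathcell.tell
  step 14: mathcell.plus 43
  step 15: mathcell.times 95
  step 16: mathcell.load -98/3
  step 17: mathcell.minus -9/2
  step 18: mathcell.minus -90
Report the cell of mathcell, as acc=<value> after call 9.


>> upend()
<< ToolError: reciprocal of zero
>> minus(x=-20/3)
<< 20/3
>> plus(x=^)
<< 40/3
>> times(x=^)
<< 1600/9
>> load(x=^)
<< 1600/9
>> mirror()
<< -1600/9
>> tell()
<< -1600/9
>> plus(x=-74)
<< -2266/9
>> times(x=-78)
<< 58916/3
>> load(x=-7)
<< -7
>> split(x=0)
<< ToolError: division by zero
>> tell()
<< -7
>> tell()
<< -7
>> plus(x=43)
<< 36
>> times(x=95)
<< 3420
>> load(x=-98/3)
<< -98/3
>> minus(x=-9/2)
<< -169/6
>> minus(x=-90)
<< 371/6

Answer: acc=58916/3


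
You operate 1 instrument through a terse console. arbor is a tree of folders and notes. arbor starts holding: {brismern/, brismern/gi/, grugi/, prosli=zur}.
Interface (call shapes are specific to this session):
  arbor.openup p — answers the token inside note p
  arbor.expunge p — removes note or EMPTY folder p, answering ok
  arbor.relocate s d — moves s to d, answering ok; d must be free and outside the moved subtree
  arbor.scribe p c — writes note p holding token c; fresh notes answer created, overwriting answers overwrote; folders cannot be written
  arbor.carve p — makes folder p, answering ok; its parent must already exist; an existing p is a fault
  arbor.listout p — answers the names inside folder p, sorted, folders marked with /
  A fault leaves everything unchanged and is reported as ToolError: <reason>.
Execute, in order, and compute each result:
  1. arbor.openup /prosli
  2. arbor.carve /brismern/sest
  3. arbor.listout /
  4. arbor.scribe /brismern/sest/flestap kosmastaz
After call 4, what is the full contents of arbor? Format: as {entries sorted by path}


I call arbor.openup using p='/prosli', and observe zur.
Calling arbor.carve using p='/brismern/sest', giving ok.
I invoke arbor.listout using p='/', and get [brismern/, grugi/, prosli].
Invoking arbor.scribe using p='/brismern/sest/flestap', c='kosmastaz', → created.

Answer: {brismern/, brismern/gi/, brismern/sest/, brismern/sest/flestap=kosmastaz, grugi/, prosli=zur}


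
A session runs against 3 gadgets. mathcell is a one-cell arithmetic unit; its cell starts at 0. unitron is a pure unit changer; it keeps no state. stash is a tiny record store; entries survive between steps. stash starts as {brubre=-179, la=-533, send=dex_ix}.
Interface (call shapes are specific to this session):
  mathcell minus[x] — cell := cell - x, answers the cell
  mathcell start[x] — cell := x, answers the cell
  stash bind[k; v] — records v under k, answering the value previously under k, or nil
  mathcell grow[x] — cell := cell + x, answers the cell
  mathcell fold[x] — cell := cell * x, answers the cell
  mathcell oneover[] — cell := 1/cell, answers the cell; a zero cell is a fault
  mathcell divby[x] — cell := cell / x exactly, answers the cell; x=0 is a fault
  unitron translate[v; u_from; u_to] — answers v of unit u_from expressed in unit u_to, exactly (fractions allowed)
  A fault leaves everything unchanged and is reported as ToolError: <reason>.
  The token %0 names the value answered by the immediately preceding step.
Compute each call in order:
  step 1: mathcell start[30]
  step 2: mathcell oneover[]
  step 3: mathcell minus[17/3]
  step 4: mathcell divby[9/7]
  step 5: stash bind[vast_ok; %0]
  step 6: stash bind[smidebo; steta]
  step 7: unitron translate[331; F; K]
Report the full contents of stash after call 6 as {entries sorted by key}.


Answer: {brubre=-179, la=-533, send=dex_ix, smidebo=steta, vast_ok=-1183/270}

Derivation:
·→ mathcell start(x='30')
·← 30
·→ mathcell oneover()
·← 1/30
·→ mathcell minus(x='17/3')
·← -169/30
·→ mathcell divby(x='9/7')
·← -1183/270
·→ stash bind(k='vast_ok', v='%0')
·← nil
·→ stash bind(k='smidebo', v='steta')
·← nil
·→ unitron translate(v='331', u_from='F', u_to='K')
·← 79067/180


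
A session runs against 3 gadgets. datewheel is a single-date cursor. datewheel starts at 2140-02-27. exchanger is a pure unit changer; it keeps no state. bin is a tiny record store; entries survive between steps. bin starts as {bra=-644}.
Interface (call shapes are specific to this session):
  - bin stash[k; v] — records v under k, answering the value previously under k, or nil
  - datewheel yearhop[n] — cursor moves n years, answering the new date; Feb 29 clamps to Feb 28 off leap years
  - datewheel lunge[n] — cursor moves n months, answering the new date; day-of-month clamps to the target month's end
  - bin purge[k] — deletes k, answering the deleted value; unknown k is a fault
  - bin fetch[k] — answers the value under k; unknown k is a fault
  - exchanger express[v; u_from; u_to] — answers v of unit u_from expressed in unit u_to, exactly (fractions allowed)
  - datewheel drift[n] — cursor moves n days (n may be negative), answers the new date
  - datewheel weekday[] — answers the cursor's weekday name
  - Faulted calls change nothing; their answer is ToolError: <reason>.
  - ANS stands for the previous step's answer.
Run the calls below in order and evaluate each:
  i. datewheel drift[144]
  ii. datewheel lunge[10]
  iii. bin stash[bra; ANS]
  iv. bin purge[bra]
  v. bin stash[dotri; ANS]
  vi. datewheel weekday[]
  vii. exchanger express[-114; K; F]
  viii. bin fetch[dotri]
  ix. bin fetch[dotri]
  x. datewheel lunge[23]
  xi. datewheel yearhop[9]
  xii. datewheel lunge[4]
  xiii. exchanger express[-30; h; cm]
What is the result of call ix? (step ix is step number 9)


! 1. datewheel drift(n→144) : 2140-07-20
! 2. datewheel lunge(n→10) : 2141-05-20
! 3. bin stash(k→bra, v→ANS) : -644
! 4. bin purge(k→bra) : 2141-05-20
! 5. bin stash(k→dotri, v→ANS) : nil
! 6. datewheel weekday() : Saturday
! 7. exchanger express(v→-114, u_from→K, u_to→F) : -66487/100
! 8. bin fetch(k→dotri) : 2141-05-20
! 9. bin fetch(k→dotri) : 2141-05-20
! 10. datewheel lunge(n→23) : 2143-04-20
! 11. datewheel yearhop(n→9) : 2152-04-20
! 12. datewheel lunge(n→4) : 2152-08-20
! 13. exchanger express(v→-30, u_from→h, u_to→cm) : ToolError: incompatible units

Answer: 2141-05-20


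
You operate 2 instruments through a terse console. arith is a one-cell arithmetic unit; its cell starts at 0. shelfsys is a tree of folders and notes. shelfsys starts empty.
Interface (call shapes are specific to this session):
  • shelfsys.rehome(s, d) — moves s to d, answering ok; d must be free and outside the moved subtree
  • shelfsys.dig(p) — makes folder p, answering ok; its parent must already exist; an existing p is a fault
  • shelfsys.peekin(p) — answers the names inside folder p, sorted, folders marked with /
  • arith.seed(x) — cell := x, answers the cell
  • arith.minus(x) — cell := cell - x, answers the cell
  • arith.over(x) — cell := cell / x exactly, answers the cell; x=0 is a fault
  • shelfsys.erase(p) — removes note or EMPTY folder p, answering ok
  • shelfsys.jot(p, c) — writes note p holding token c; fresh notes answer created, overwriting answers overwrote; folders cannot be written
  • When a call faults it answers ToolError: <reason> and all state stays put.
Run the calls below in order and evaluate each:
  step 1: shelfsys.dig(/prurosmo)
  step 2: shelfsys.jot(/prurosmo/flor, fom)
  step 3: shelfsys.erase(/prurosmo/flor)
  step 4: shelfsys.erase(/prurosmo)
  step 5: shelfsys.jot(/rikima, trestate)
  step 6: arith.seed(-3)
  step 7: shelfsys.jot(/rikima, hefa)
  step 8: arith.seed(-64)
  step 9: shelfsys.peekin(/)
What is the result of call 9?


Answer: [rikima]

Derivation:
>> shelfsys.dig(p: /prurosmo)
<< ok
>> shelfsys.jot(p: /prurosmo/flor, c: fom)
<< created
>> shelfsys.erase(p: /prurosmo/flor)
<< ok
>> shelfsys.erase(p: /prurosmo)
<< ok
>> shelfsys.jot(p: /rikima, c: trestate)
<< created
>> arith.seed(x: -3)
<< -3
>> shelfsys.jot(p: /rikima, c: hefa)
<< overwrote
>> arith.seed(x: -64)
<< -64
>> shelfsys.peekin(p: /)
<< [rikima]


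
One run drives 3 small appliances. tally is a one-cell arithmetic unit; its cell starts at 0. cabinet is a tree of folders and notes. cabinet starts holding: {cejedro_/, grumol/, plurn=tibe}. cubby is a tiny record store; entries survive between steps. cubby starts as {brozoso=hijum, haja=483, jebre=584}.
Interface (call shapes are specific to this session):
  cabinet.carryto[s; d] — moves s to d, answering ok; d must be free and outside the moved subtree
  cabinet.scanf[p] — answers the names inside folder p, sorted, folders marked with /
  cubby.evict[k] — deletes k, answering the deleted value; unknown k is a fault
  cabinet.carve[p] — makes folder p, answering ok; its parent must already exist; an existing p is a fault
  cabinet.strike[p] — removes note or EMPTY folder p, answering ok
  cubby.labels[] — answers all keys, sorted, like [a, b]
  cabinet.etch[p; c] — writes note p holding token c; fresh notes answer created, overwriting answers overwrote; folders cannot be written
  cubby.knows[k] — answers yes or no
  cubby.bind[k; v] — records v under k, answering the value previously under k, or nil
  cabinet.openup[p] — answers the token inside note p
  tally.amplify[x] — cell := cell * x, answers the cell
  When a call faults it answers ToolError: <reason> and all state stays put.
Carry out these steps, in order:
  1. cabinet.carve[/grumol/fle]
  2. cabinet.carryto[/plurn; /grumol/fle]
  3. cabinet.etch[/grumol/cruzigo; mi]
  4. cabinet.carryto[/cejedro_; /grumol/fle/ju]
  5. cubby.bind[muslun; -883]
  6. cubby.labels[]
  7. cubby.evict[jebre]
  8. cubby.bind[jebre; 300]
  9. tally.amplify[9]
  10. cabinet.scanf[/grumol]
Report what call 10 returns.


CALL cabinet.carve[p=/grumol/fle]
RET  ok
CALL cabinet.carryto[s=/plurn; d=/grumol/fle]
RET  ToolError: exists
CALL cabinet.etch[p=/grumol/cruzigo; c=mi]
RET  created
CALL cabinet.carryto[s=/cejedro_; d=/grumol/fle/ju]
RET  ok
CALL cubby.bind[k=muslun; v=-883]
RET  nil
CALL cubby.labels[]
RET  [brozoso, haja, jebre, muslun]
CALL cubby.evict[k=jebre]
RET  584
CALL cubby.bind[k=jebre; v=300]
RET  nil
CALL tally.amplify[x=9]
RET  0
CALL cabinet.scanf[p=/grumol]
RET  [cruzigo, fle/]

Answer: [cruzigo, fle/]


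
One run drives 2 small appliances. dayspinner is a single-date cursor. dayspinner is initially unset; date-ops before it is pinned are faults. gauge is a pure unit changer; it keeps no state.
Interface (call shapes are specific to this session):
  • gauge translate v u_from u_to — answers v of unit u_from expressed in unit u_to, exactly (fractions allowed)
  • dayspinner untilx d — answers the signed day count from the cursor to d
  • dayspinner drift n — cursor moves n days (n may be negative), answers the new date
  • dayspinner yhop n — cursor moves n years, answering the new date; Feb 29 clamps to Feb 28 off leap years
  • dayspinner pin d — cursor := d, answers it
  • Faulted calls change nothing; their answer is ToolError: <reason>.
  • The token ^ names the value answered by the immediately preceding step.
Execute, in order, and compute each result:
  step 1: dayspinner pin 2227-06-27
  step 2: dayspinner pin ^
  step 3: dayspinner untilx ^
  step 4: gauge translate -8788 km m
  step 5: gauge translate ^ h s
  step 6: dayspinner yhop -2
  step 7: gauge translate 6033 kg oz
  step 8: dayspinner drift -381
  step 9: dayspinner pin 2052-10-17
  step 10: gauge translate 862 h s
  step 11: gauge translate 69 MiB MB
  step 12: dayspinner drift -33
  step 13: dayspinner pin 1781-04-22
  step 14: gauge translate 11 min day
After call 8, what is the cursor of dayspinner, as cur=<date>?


Answer: cur=2224-06-11

Derivation:
Next I call dayspinner pin using 2227-06-27, and see 2227-06-27.
I call dayspinner pin using ^: 2227-06-27.
Invoking dayspinner untilx using ^, and get 0.
I invoke gauge translate using -8788, km, m, and observe -8788000.
I try gauge translate using ^, h, s, → -31636800000.
Invoking dayspinner yhop using -2, yielding 2225-06-27.
Using gauge translate using 6033, kg, oz, which returns 9652800000000/45359237.
Then dayspinner drift using -381: 2224-06-11.
Invoking dayspinner pin using 2052-10-17, and see 2052-10-17.
I try gauge translate using 862, h, s: 3103200.
Now I run gauge translate using 69, MiB, MB, and get 1130496/15625.
Using dayspinner drift using -33, yielding 2052-09-14.
Invoking dayspinner pin using 1781-04-22, and see 1781-04-22.
Calling gauge translate using 11, min, day, and observe 11/1440.
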